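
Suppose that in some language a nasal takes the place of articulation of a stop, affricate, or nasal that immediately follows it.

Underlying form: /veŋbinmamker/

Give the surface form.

[vembimmaŋker]

/ŋ/ before /b/ (labial) → [m]
/n/ before /m/ (labial) → [m]
/m/ before /k/ (velar) → [ŋ]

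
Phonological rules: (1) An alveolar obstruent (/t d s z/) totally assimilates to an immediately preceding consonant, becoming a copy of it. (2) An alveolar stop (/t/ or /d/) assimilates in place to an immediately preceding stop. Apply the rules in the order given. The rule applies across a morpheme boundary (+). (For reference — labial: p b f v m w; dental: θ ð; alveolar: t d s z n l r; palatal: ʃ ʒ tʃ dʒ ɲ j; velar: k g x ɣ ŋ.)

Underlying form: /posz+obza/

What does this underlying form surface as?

Rule 1: /z/ after /s/ → [s] (total assimilation)
Rule 1: /z/ after /b/ → [b] (total assimilation)
After rule 1: poss+obba
Rule 2: no segment meets the rule's conditions; no change.

[poss+obba]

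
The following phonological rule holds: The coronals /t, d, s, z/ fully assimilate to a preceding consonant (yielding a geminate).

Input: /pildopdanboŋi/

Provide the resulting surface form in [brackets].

/d/ after /l/ → [l] (total assimilation)
/d/ after /p/ → [p] (total assimilation)

[pilloppanboŋi]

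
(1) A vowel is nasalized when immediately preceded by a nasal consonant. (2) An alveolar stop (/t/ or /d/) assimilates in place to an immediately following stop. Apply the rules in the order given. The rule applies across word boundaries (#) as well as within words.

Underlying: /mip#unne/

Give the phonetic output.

[mĩp#unnẽ]

Rule 1: /i/ after nasal /m/ → [ĩ]
Rule 1: /e/ after nasal /n/ → [ẽ]
After rule 1: mĩp#unnẽ
Rule 2: no segment meets the rule's conditions; no change.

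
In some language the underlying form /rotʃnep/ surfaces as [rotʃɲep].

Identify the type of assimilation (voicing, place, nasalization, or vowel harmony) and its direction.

place assimilation, progressive

/n/→[ɲ].
Each target copies a feature from the preceding segment, so the direction is progressive.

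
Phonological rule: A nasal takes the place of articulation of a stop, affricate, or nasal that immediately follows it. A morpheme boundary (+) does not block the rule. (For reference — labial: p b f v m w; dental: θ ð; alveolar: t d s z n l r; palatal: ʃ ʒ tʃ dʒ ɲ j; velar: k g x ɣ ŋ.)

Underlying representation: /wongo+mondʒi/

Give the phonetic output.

/n/ before /g/ (velar) → [ŋ]
/n/ before /dʒ/ (palatal) → [ɲ]

[woŋgo+moɲdʒi]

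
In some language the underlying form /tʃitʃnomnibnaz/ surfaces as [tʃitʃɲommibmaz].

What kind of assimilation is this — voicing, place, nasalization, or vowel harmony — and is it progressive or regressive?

/n/→[ɲ] /n/→[m] /n/→[m].
Each target copies a feature from the preceding segment, so the direction is progressive.

place assimilation, progressive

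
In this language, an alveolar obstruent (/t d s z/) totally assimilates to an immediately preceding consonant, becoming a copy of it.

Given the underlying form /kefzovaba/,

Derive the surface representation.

/z/ after /f/ → [f] (total assimilation)

[keffovaba]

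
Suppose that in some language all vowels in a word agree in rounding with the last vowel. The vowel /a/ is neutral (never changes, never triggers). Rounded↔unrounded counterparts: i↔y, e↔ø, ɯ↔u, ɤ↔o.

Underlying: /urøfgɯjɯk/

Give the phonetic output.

[ɯrefgɯjɯk]

/u/ harmonizes with /ɯ/ ([-round]) → [ɯ]
/ø/ harmonizes with /ɯ/ ([-round]) → [e]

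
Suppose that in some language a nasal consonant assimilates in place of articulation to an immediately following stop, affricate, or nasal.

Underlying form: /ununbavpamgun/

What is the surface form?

/n/ before /b/ (labial) → [m]
/m/ before /g/ (velar) → [ŋ]

[unumbavpaŋgun]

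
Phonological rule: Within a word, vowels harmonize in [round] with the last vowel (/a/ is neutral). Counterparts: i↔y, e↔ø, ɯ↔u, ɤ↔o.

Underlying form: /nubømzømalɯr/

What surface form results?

[nɯbemzemalɯr]

/u/ harmonizes with /ɯ/ ([-round]) → [ɯ]
/ø/ harmonizes with /ɯ/ ([-round]) → [e]
/ø/ harmonizes with /ɯ/ ([-round]) → [e]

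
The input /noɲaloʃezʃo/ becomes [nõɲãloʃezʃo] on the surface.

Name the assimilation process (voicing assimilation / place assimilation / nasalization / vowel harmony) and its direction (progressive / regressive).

/o/→[õ] /a/→[ã].
Each target copies a feature from the preceding segment, so the direction is progressive.

nasalization, progressive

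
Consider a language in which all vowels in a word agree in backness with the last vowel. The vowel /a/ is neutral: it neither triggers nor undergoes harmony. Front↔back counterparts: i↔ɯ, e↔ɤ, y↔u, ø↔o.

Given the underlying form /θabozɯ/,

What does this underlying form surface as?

[θabozɯ]

no segment meets the rule's conditions; no change.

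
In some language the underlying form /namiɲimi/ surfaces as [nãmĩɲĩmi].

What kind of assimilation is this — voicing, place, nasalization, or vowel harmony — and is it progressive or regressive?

/a/→[ã] /i/→[ĩ] /i/→[ĩ].
Each target copies a feature from the following segment, so the direction is regressive.

nasalization, regressive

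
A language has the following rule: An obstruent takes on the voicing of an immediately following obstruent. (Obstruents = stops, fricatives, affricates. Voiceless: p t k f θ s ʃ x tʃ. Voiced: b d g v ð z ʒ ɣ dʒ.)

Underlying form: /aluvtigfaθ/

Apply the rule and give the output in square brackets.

[aluftikfaθ]

/v/ before /t/ (voiceless) → [f]
/g/ before /f/ (voiceless) → [k]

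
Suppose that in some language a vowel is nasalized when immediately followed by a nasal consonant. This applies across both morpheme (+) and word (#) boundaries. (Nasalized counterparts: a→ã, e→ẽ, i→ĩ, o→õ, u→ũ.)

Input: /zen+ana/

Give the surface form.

[zẽn+ãna]

/e/ before nasal /n/ → [ẽ]
/a/ before nasal /n/ → [ã]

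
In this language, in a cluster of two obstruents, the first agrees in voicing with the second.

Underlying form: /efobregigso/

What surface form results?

/g/ before /s/ (voiceless) → [k]

[efobregikso]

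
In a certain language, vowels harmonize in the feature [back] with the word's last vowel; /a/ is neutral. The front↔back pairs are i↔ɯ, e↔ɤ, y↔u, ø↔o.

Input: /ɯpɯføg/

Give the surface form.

/ɯ/ harmonizes with /ø/ ([-back]) → [i]
/ɯ/ harmonizes with /ø/ ([-back]) → [i]

[ipiføg]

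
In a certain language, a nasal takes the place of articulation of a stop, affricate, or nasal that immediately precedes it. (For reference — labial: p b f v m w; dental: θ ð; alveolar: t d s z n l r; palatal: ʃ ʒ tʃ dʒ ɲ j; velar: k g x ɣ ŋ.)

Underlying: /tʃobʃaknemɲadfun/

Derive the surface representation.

[tʃobʃakŋemmadfun]

/n/ after /k/ (velar) → [ŋ]
/ɲ/ after /m/ (labial) → [m]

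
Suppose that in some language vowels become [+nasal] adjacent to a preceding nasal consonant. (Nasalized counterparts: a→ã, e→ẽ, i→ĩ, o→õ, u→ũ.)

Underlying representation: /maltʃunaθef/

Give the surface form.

/a/ after nasal /m/ → [ã]
/a/ after nasal /n/ → [ã]

[mãltʃunãθef]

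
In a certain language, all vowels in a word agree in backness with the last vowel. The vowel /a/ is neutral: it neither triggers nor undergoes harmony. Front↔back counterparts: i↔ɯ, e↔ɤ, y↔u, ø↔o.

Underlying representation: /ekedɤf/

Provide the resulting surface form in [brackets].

/e/ harmonizes with /ɤ/ ([+back]) → [ɤ]
/e/ harmonizes with /ɤ/ ([+back]) → [ɤ]

[ɤkɤdɤf]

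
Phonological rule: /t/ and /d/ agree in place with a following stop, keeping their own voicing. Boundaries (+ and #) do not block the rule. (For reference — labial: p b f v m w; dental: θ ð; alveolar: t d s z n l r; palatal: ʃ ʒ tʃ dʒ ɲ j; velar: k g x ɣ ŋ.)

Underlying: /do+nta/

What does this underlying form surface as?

no segment meets the rule's conditions; no change.

[do+nta]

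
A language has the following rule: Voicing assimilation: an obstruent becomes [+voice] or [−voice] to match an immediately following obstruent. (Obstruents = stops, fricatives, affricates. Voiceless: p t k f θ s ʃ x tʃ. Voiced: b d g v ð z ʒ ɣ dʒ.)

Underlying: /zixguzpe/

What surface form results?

/x/ before /g/ (voiced) → [ɣ]
/z/ before /p/ (voiceless) → [s]

[ziɣguspe]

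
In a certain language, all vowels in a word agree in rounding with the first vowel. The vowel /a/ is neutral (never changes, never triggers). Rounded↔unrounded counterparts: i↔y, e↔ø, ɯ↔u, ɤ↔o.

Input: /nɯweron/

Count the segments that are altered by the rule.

/o/ harmonizes with /ɯ/ ([-round]) → [ɤ]
1 segment changes.

1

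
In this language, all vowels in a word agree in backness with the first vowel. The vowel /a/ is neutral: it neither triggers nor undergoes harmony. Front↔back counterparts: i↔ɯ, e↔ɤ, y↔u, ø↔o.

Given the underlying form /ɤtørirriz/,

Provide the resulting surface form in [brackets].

/ø/ harmonizes with /ɤ/ ([+back]) → [o]
/i/ harmonizes with /ɤ/ ([+back]) → [ɯ]
/i/ harmonizes with /ɤ/ ([+back]) → [ɯ]

[ɤtorɯrrɯz]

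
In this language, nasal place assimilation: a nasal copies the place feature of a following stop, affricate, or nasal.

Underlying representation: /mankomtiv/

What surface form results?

[maŋkontiv]

/n/ before /k/ (velar) → [ŋ]
/m/ before /t/ (alveolar) → [n]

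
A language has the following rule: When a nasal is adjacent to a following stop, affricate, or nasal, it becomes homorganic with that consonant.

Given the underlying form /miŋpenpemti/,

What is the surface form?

/ŋ/ before /p/ (labial) → [m]
/n/ before /p/ (labial) → [m]
/m/ before /t/ (alveolar) → [n]

[mimpempenti]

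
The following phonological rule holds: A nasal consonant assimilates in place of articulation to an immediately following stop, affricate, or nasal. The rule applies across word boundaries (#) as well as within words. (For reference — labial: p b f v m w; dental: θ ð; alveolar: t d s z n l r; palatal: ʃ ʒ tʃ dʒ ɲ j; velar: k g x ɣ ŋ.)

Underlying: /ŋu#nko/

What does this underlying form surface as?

[ŋu#ŋko]

/n/ before /k/ (velar) → [ŋ]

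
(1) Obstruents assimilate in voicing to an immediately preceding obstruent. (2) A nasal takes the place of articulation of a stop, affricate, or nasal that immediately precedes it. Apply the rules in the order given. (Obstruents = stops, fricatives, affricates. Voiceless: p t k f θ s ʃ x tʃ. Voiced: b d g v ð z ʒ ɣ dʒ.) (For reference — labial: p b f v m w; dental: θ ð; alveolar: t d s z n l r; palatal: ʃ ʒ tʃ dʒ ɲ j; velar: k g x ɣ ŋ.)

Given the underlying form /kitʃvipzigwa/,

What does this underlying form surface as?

[kitʃfipsigwa]

Rule 1: /v/ after /tʃ/ (voiceless) → [f]
Rule 1: /z/ after /p/ (voiceless) → [s]
After rule 1: kitʃfipsigwa
Rule 2: no segment meets the rule's conditions; no change.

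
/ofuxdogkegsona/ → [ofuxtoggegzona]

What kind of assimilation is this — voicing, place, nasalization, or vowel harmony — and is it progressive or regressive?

voicing assimilation, progressive

/d/→[t] /k/→[g] /s/→[z].
Each target copies a feature from the preceding segment, so the direction is progressive.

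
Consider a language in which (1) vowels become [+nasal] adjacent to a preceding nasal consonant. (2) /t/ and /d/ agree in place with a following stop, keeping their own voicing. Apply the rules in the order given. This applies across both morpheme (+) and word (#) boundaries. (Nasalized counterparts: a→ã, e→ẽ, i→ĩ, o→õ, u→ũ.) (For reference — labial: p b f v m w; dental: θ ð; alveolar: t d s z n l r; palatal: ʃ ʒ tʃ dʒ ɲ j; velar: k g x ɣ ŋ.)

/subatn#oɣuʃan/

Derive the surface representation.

[subatn#õɣuʃan]

Rule 1: /o/ after nasal /n/ → [õ]
After rule 1: subatn#õɣuʃan
Rule 2: no segment meets the rule's conditions; no change.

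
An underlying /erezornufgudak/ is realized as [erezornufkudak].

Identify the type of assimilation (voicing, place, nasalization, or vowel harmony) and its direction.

/g/→[k].
Each target copies a feature from the preceding segment, so the direction is progressive.

voicing assimilation, progressive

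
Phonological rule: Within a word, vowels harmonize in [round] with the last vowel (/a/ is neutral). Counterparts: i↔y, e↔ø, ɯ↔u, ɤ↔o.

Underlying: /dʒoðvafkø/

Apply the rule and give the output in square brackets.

[dʒoðvafkø]

no segment meets the rule's conditions; no change.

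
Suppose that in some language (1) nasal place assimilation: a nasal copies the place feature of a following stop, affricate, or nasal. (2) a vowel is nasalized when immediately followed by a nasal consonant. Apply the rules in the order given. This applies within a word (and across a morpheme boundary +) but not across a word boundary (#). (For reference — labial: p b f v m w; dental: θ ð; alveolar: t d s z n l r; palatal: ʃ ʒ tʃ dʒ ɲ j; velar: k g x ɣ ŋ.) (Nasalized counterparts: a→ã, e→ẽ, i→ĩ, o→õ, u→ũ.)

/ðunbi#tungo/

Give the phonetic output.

Rule 1: /n/ before /b/ (labial) → [m]
Rule 1: /n/ before /g/ (velar) → [ŋ]
After rule 1: ðumbi#tuŋgo
Rule 2: /u/ before nasal /m/ → [ũ]
Rule 2: /u/ before nasal /ŋ/ → [ũ]

[ðũmbi#tũŋgo]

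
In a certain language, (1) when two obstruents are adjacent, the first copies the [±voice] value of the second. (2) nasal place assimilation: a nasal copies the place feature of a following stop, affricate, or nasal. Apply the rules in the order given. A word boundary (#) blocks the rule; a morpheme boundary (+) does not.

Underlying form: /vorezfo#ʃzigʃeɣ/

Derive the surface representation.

Rule 1: /z/ before /f/ (voiceless) → [s]
Rule 1: /ʃ/ before /z/ (voiced) → [ʒ]
Rule 1: /g/ before /ʃ/ (voiceless) → [k]
After rule 1: voresfo#ʒzikʃeɣ
Rule 2: no segment meets the rule's conditions; no change.

[voresfo#ʒzikʃeɣ]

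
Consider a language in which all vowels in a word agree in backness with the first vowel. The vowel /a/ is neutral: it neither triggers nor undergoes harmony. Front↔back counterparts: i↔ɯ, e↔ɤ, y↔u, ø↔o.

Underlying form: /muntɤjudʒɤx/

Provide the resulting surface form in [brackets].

no segment meets the rule's conditions; no change.

[muntɤjudʒɤx]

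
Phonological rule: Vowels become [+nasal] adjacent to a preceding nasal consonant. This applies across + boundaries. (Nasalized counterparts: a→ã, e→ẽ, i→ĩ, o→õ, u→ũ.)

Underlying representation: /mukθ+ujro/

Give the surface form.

/u/ after nasal /m/ → [ũ]

[mũkθ+ujro]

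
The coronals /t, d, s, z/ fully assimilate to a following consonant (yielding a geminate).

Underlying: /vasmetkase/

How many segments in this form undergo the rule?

2

/s/ before /m/ → [m] (total assimilation)
/t/ before /k/ → [k] (total assimilation)
2 segments change.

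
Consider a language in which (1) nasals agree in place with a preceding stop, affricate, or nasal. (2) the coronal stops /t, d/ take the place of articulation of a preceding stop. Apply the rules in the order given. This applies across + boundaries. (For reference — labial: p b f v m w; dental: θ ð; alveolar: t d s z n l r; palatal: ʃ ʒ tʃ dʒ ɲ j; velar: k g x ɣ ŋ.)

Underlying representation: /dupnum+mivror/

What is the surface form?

[dupmum+mivror]

Rule 1: /n/ after /p/ (labial) → [m]
After rule 1: dupmum+mivror
Rule 2: no segment meets the rule's conditions; no change.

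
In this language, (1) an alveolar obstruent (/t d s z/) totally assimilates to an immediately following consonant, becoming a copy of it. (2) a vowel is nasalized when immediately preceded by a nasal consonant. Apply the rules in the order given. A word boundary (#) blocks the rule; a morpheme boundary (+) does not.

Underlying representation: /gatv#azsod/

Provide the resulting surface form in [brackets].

Rule 1: /t/ before /v/ → [v] (total assimilation)
Rule 1: /z/ before /s/ → [s] (total assimilation)
After rule 1: gavv#assod
Rule 2: no segment meets the rule's conditions; no change.

[gavv#assod]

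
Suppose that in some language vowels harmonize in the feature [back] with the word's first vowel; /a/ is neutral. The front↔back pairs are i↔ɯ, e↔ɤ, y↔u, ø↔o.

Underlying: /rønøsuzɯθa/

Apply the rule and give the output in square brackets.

[rønøsyziθa]

/u/ harmonizes with /ø/ ([-back]) → [y]
/ɯ/ harmonizes with /ø/ ([-back]) → [i]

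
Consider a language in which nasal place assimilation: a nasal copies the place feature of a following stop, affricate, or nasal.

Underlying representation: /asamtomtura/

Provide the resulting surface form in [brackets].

[asantontura]

/m/ before /t/ (alveolar) → [n]
/m/ before /t/ (alveolar) → [n]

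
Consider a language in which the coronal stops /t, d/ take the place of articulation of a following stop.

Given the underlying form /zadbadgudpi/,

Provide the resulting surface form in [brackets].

/d/ before /b/ (labial) → [b]
/d/ before /g/ (velar) → [g]
/d/ before /p/ (labial) → [b]

[zabbaggubpi]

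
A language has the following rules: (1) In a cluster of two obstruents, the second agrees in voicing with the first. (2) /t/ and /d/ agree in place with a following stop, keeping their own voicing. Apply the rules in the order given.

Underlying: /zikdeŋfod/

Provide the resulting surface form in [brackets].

Rule 1: /d/ after /k/ (voiceless) → [t]
After rule 1: zikteŋfod
Rule 2: no segment meets the rule's conditions; no change.

[zikteŋfod]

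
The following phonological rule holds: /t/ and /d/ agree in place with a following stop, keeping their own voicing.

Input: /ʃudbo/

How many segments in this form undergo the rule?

1

/d/ before /b/ (labial) → [b]
1 segment changes.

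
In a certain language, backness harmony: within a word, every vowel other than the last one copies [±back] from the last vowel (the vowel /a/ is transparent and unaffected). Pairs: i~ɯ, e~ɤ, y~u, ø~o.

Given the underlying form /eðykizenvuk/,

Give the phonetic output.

[ɤðukɯzɤnvuk]

/e/ harmonizes with /u/ ([+back]) → [ɤ]
/y/ harmonizes with /u/ ([+back]) → [u]
/i/ harmonizes with /u/ ([+back]) → [ɯ]
/e/ harmonizes with /u/ ([+back]) → [ɤ]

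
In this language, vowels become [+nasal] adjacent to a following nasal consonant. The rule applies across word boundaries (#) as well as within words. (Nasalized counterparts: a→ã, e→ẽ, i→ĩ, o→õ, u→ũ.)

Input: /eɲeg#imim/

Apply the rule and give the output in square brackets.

/e/ before nasal /ɲ/ → [ẽ]
/i/ before nasal /m/ → [ĩ]
/i/ before nasal /m/ → [ĩ]

[ẽɲeg#ĩmĩm]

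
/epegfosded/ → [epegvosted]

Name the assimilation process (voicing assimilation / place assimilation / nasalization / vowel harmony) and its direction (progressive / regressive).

voicing assimilation, progressive

/f/→[v] /d/→[t].
Each target copies a feature from the preceding segment, so the direction is progressive.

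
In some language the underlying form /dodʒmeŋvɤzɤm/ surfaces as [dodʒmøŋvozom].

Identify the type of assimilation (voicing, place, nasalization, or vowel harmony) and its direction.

/e/→[ø] /ɤ/→[o] /ɤ/→[o].
Vowels agree with the first vowel, so the harmony is progressive.

vowel harmony, progressive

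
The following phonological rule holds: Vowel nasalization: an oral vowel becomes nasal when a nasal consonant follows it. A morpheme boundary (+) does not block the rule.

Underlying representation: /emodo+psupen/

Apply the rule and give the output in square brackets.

/e/ before nasal /m/ → [ẽ]
/e/ before nasal /n/ → [ẽ]

[ẽmodo+psupẽn]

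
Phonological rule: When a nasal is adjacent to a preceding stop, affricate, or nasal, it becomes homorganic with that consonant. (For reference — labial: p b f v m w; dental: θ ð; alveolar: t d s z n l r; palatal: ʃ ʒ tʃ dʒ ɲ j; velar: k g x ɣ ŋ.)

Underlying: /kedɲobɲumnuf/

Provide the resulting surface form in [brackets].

/ɲ/ after /d/ (alveolar) → [n]
/ɲ/ after /b/ (labial) → [m]
/n/ after /m/ (labial) → [m]

[kednobmummuf]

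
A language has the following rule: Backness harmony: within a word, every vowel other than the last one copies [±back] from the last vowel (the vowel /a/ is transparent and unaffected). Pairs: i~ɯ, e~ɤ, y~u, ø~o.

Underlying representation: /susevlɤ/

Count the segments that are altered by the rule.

/e/ harmonizes with /ɤ/ ([+back]) → [ɤ]
1 segment changes.

1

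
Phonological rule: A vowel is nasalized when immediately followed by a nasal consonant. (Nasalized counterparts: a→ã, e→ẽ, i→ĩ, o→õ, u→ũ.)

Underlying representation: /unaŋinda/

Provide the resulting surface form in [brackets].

/u/ before nasal /n/ → [ũ]
/a/ before nasal /ŋ/ → [ã]
/i/ before nasal /n/ → [ĩ]

[ũnãŋĩnda]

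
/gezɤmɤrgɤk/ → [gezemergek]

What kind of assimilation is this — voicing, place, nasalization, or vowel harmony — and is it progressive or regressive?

vowel harmony, progressive

/ɤ/→[e] /ɤ/→[e] /ɤ/→[e].
Vowels agree with the first vowel, so the harmony is progressive.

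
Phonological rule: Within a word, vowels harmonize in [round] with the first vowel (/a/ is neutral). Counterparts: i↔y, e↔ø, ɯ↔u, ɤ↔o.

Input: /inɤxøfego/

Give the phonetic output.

/ø/ harmonizes with /i/ ([-round]) → [e]
/o/ harmonizes with /i/ ([-round]) → [ɤ]

[inɤxefegɤ]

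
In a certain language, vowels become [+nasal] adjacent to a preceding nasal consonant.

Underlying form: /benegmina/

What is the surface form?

[benẽgmĩnã]

/e/ after nasal /n/ → [ẽ]
/i/ after nasal /m/ → [ĩ]
/a/ after nasal /n/ → [ã]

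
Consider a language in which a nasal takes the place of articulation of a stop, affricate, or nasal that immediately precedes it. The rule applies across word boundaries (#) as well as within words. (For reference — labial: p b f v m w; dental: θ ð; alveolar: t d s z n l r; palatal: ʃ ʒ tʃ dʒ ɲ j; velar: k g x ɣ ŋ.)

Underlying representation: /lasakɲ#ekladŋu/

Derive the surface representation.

/ɲ/ after /k/ (velar) → [ŋ]
/ŋ/ after /d/ (alveolar) → [n]

[lasakŋ#ekladnu]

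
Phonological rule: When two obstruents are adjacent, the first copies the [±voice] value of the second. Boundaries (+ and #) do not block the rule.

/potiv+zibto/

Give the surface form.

[potiv+zipto]

/b/ before /t/ (voiceless) → [p]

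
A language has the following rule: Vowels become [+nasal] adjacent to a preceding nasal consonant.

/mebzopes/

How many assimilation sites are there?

1

/e/ after nasal /m/ → [ẽ]
1 segment changes.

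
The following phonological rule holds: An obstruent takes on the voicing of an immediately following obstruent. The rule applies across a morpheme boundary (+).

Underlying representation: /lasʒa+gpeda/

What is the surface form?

[lazʒa+kpeda]

/s/ before /ʒ/ (voiced) → [z]
/g/ before /p/ (voiceless) → [k]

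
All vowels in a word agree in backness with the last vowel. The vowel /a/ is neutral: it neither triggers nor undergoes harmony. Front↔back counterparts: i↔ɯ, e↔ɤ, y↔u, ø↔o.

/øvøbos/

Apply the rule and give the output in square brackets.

[ovobos]

/ø/ harmonizes with /o/ ([+back]) → [o]
/ø/ harmonizes with /o/ ([+back]) → [o]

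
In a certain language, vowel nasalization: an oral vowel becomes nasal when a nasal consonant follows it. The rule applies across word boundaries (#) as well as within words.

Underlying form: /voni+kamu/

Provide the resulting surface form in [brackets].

/o/ before nasal /n/ → [õ]
/a/ before nasal /m/ → [ã]

[võni+kãmu]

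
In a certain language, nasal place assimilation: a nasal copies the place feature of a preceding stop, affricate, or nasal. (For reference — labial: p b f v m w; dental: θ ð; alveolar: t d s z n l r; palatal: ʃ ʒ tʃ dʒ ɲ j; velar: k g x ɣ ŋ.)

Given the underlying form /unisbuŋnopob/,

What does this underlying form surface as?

/n/ after /ŋ/ (velar) → [ŋ]

[unisbuŋŋopob]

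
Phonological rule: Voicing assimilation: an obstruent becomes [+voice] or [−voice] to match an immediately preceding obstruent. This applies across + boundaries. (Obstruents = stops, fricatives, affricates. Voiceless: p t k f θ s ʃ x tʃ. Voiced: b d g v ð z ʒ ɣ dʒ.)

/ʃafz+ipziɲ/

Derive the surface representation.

/z/ after /f/ (voiceless) → [s]
/z/ after /p/ (voiceless) → [s]

[ʃafs+ipsiɲ]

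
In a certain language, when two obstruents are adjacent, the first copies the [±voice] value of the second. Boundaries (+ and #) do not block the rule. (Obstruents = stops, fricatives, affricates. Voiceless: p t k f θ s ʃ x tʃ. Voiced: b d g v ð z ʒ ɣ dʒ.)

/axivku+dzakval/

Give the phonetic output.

/v/ before /k/ (voiceless) → [f]
/k/ before /v/ (voiced) → [g]

[axifku+dzagval]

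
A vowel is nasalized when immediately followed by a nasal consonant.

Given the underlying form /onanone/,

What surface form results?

/o/ before nasal /n/ → [õ]
/a/ before nasal /n/ → [ã]
/o/ before nasal /n/ → [õ]

[õnãnõne]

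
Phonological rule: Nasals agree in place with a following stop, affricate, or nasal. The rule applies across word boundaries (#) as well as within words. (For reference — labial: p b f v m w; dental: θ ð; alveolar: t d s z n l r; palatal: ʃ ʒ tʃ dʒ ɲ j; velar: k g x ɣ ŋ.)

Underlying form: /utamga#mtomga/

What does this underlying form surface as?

[utaŋga#ntoŋga]

/m/ before /g/ (velar) → [ŋ]
/m/ before /t/ (alveolar) → [n]
/m/ before /g/ (velar) → [ŋ]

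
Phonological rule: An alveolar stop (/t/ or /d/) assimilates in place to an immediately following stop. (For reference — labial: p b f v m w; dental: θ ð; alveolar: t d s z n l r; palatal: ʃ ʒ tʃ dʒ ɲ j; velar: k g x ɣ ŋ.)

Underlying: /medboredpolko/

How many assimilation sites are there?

/d/ before /b/ (labial) → [b]
/d/ before /p/ (labial) → [b]
2 segments change.

2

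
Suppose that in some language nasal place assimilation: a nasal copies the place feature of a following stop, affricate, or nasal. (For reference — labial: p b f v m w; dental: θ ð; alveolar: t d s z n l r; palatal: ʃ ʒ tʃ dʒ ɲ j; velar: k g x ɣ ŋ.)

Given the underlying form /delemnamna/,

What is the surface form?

/m/ before /n/ (alveolar) → [n]
/m/ before /n/ (alveolar) → [n]

[delennanna]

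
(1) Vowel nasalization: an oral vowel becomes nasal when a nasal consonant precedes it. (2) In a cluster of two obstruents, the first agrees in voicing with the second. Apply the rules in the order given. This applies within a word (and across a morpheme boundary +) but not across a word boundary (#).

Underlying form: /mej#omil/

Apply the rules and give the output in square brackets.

[mẽj#omĩl]

Rule 1: /e/ after nasal /m/ → [ẽ]
Rule 1: /i/ after nasal /m/ → [ĩ]
After rule 1: mẽj#omĩl
Rule 2: no segment meets the rule's conditions; no change.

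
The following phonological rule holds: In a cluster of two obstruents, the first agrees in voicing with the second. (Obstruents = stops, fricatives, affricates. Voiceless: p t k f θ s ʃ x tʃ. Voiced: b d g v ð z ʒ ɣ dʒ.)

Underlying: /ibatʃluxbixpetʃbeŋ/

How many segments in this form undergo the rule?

2

/x/ before /b/ (voiced) → [ɣ]
/tʃ/ before /b/ (voiced) → [dʒ]
2 segments change.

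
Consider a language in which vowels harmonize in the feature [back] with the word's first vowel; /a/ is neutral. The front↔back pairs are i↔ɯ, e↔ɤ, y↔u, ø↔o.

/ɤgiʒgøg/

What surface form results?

[ɤgɯʒgog]

/i/ harmonizes with /ɤ/ ([+back]) → [ɯ]
/ø/ harmonizes with /ɤ/ ([+back]) → [o]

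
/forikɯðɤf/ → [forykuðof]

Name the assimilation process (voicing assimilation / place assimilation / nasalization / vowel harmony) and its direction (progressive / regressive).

vowel harmony, progressive

/i/→[y] /ɯ/→[u] /ɤ/→[o].
Vowels agree with the first vowel, so the harmony is progressive.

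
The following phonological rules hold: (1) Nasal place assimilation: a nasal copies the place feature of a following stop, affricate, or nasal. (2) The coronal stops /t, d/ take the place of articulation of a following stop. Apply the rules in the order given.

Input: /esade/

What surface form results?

[esade]

Rule 1: no segment meets the rule's conditions; no change.
After rule 1: esade
Rule 2: no segment meets the rule's conditions; no change.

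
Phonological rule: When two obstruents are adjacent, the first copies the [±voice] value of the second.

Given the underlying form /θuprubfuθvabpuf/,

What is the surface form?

[θuprupfuðvappuf]

/b/ before /f/ (voiceless) → [p]
/θ/ before /v/ (voiced) → [ð]
/b/ before /p/ (voiceless) → [p]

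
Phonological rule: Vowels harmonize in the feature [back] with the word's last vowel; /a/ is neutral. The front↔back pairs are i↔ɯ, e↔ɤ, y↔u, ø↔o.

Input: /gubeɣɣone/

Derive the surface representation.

[gybeɣɣøne]

/u/ harmonizes with /e/ ([-back]) → [y]
/o/ harmonizes with /e/ ([-back]) → [ø]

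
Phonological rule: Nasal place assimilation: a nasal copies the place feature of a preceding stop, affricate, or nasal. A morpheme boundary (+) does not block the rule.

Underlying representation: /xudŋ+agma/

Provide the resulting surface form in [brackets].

/ŋ/ after /d/ (alveolar) → [n]
/m/ after /g/ (velar) → [ŋ]

[xudn+agŋa]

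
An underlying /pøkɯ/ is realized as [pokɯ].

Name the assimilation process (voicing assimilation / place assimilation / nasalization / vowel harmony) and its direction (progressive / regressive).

vowel harmony, regressive

/ø/→[o].
Vowels agree with the last vowel, so the harmony is regressive.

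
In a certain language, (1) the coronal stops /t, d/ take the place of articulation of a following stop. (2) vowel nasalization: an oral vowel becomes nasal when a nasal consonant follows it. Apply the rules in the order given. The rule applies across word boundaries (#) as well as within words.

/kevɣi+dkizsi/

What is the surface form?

Rule 1: /d/ before /k/ (velar) → [g]
After rule 1: kevɣi+gkizsi
Rule 2: no segment meets the rule's conditions; no change.

[kevɣi+gkizsi]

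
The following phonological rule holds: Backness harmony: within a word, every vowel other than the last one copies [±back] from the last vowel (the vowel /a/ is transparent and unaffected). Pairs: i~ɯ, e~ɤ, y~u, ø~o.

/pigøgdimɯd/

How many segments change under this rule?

3

/i/ harmonizes with /ɯ/ ([+back]) → [ɯ]
/ø/ harmonizes with /ɯ/ ([+back]) → [o]
/i/ harmonizes with /ɯ/ ([+back]) → [ɯ]
3 segments change.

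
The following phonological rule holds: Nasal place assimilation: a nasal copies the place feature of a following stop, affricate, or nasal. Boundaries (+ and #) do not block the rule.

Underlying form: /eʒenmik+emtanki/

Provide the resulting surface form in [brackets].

[eʒemmik+entaŋki]

/n/ before /m/ (labial) → [m]
/m/ before /t/ (alveolar) → [n]
/n/ before /k/ (velar) → [ŋ]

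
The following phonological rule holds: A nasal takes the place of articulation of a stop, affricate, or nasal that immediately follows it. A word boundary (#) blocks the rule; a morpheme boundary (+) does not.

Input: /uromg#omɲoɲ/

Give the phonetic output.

/m/ before /g/ (velar) → [ŋ]
/m/ before /ɲ/ (palatal) → [ɲ]

[uroŋg#oɲɲoɲ]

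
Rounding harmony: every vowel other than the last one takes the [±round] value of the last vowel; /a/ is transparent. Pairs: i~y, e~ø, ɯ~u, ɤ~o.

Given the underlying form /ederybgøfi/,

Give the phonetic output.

[ederibgefi]

/y/ harmonizes with /i/ ([-round]) → [i]
/ø/ harmonizes with /i/ ([-round]) → [e]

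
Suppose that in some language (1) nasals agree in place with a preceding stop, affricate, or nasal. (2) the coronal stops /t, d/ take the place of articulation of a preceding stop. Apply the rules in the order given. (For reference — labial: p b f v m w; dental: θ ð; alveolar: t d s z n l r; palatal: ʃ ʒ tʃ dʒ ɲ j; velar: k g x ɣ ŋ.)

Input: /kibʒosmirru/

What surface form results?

[kibʒosmirru]

Rule 1: no segment meets the rule's conditions; no change.
After rule 1: kibʒosmirru
Rule 2: no segment meets the rule's conditions; no change.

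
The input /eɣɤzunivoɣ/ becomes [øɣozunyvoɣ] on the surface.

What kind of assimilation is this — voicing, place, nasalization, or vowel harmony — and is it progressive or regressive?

vowel harmony, regressive

/e/→[ø] /ɤ/→[o] /i/→[y].
Vowels agree with the last vowel, so the harmony is regressive.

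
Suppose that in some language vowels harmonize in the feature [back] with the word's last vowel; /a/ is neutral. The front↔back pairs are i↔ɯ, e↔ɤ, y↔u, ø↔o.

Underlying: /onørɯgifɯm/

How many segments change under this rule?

2

/ø/ harmonizes with /ɯ/ ([+back]) → [o]
/i/ harmonizes with /ɯ/ ([+back]) → [ɯ]
2 segments change.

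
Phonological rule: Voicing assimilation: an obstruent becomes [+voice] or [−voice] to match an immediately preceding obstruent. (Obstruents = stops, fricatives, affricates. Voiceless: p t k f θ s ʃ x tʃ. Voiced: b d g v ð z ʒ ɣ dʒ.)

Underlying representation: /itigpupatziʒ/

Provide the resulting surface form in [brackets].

[itigbupatsiʒ]

/p/ after /g/ (voiced) → [b]
/z/ after /t/ (voiceless) → [s]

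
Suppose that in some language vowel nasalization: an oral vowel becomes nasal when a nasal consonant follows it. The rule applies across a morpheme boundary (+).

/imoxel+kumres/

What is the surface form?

/i/ before nasal /m/ → [ĩ]
/u/ before nasal /m/ → [ũ]

[ĩmoxel+kũmres]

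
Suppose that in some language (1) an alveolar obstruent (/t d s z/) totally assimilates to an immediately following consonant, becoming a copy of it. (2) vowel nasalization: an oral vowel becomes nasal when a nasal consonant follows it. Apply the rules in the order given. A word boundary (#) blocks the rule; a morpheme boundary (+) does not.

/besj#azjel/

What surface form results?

Rule 1: /s/ before /j/ → [j] (total assimilation)
Rule 1: /z/ before /j/ → [j] (total assimilation)
After rule 1: bejj#ajjel
Rule 2: no segment meets the rule's conditions; no change.

[bejj#ajjel]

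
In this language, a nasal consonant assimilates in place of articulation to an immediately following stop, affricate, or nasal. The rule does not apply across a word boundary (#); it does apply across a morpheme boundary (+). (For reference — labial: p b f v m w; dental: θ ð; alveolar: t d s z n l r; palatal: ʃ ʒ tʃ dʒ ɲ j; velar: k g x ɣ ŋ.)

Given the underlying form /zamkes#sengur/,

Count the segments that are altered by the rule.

/m/ before /k/ (velar) → [ŋ]
/n/ before /g/ (velar) → [ŋ]
2 segments change.

2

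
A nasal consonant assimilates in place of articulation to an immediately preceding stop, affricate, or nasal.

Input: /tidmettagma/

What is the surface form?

/m/ after /d/ (alveolar) → [n]
/m/ after /g/ (velar) → [ŋ]

[tidnettagŋa]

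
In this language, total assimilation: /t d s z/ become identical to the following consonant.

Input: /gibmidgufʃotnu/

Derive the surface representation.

/d/ before /g/ → [g] (total assimilation)
/t/ before /n/ → [n] (total assimilation)

[gibmiggufʃonnu]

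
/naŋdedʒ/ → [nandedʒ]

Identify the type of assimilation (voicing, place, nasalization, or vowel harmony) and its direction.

place assimilation, regressive

/ŋ/→[n].
Each target copies a feature from the following segment, so the direction is regressive.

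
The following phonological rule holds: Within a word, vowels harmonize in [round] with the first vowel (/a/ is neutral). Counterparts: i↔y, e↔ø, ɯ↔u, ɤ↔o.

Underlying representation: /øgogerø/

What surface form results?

/e/ harmonizes with /ø/ ([+round]) → [ø]

[øgogørø]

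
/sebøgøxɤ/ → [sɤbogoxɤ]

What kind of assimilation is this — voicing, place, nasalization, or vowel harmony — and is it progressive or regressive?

/e/→[ɤ] /ø/→[o] /ø/→[o].
Vowels agree with the last vowel, so the harmony is regressive.

vowel harmony, regressive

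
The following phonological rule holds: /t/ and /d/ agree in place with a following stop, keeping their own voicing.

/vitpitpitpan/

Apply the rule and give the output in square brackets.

[vippippippan]

/t/ before /p/ (labial) → [p]
/t/ before /p/ (labial) → [p]
/t/ before /p/ (labial) → [p]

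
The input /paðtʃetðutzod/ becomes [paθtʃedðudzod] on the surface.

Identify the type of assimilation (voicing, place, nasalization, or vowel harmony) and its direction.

voicing assimilation, regressive

/ð/→[θ] /t/→[d] /t/→[d].
Each target copies a feature from the following segment, so the direction is regressive.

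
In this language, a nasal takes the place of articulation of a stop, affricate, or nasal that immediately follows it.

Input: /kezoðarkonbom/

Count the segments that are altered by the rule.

1

/n/ before /b/ (labial) → [m]
1 segment changes.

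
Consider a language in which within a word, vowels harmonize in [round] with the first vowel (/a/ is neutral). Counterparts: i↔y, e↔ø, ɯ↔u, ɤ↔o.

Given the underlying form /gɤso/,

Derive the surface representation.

[gɤsɤ]

/o/ harmonizes with /ɤ/ ([-round]) → [ɤ]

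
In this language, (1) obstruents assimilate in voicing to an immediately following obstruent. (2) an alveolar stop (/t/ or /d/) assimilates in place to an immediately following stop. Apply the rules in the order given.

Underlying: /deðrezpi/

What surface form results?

Rule 1: /z/ before /p/ (voiceless) → [s]
After rule 1: deðrespi
Rule 2: no segment meets the rule's conditions; no change.

[deðrespi]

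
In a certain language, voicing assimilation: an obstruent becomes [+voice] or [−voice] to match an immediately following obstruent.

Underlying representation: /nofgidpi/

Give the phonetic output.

[novgitpi]

/f/ before /g/ (voiced) → [v]
/d/ before /p/ (voiceless) → [t]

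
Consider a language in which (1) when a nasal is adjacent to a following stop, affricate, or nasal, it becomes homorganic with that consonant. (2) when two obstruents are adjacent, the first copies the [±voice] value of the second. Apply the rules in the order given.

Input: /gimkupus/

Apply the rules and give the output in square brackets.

[giŋkupus]

Rule 1: /m/ before /k/ (velar) → [ŋ]
After rule 1: giŋkupus
Rule 2: no segment meets the rule's conditions; no change.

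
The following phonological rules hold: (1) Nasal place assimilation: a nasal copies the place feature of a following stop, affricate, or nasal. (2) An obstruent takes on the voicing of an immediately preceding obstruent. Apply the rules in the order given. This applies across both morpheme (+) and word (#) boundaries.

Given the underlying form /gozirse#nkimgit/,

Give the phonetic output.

Rule 1: /n/ before /k/ (velar) → [ŋ]
Rule 1: /m/ before /g/ (velar) → [ŋ]
After rule 1: gozirse#ŋkiŋgit
Rule 2: no segment meets the rule's conditions; no change.

[gozirse#ŋkiŋgit]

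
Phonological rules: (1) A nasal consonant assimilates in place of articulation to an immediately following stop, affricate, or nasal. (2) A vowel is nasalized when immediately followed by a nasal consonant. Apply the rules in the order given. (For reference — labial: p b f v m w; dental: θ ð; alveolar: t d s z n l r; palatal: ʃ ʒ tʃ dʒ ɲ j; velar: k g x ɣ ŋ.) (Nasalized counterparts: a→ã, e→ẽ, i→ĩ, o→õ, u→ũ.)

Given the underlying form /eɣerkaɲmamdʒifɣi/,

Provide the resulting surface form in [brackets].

[eɣerkãmmãɲdʒifɣi]

Rule 1: /ɲ/ before /m/ (labial) → [m]
Rule 1: /m/ before /dʒ/ (palatal) → [ɲ]
After rule 1: eɣerkammaɲdʒifɣi
Rule 2: /a/ before nasal /m/ → [ã]
Rule 2: /a/ before nasal /ɲ/ → [ã]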